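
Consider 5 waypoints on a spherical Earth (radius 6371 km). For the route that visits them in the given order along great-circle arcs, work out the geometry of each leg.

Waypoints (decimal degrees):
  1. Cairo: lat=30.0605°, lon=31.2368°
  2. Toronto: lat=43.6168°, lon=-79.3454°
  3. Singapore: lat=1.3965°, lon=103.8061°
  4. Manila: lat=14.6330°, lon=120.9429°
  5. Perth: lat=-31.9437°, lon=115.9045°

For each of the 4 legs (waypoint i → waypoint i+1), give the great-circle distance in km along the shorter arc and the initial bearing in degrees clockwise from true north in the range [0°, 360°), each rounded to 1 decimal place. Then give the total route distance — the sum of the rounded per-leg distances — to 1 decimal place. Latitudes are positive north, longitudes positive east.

Leg 1: φ1=0.5246547, φ2=0.7612568, Δφ=0.2366021, Δλ=-1.9300235 rad; a=sin²(Δφ/2)+cosφ1·cosφ2·sin²(Δλ/2)=0.4373664552; c=2·atan2(√a, √(1-a))=1.445199290; dist=6371·c=9207.365 ≈ 9207.4 km; running total=9207.4 km
Leg 1 bearing: y=sinΔλ·cosφ2=-0.67775777, x=cosφ1·sinφ2-sinφ1·cosφ2·cosΔλ=0.72453610; θ=atan2(y, x)=-43.0894° <0 so +360° → 316.9106° ≈ 316.9°
Leg 2: φ1=0.7612568, φ2=0.0243735, Δφ=-0.7368832, Δλ=3.1965967 rad; a=sin²(Δφ/2)+cosφ1·cosφ2·sin²(Δλ/2)=0.8529240291; c=2·atan2(√a, √(1-a))=2.354415968; dist=6371·c=14999.984 ≈ 15000.0 km; running total=24207.4 km
Leg 2 bearing: y=sinΔλ·cosφ2=-0.05495999, x=cosφ1·sinφ2-sinφ1·cosφ2·cosΔλ=0.70622795; θ=atan2(y, x)=-4.4499° <0 so +360° → 355.5501° ≈ 355.6°
Leg 3: φ1=0.0243735, φ2=0.2553940, Δφ=0.2310205, Δλ=0.2990936 rad; a=sin²(Δφ/2)+cosφ1·cosφ2·sin²(Δλ/2)=0.0347550035; c=2·atan2(√a, √(1-a))=0.375048128; dist=6371·c=2389.432 ≈ 2389.4 km; running total=26596.8 km
Leg 3 bearing: y=sinΔλ·cosφ2=0.28509670, x=cosφ1·sinφ2-sinφ1·cosφ2·cosΔλ=0.23001792; θ=atan2(y, x)=51.1032° ≈ 51.1°
Leg 4: φ1=0.2553940, φ2=-0.5575227, Δφ=-0.8129168, Δλ=-0.0879367 rad; a=sin²(Δφ/2)+cosφ1·cosφ2·sin²(Δλ/2)=0.1578947697; c=2·atan2(√a, √(1-a))=0.817275800; dist=6371·c=5206.864 ≈ 5206.9 km; running total=31803.7 km
Leg 4 bearing: y=sinΔλ·cosφ2=-0.07452414, x=cosφ1·sinφ2-sinφ1·cosφ2·cosΔλ=-0.72546688; θ=atan2(y, x)=-174.1348° <0 so +360° → 185.8652° ≈ 185.9°

Leg 1: dist=9207.4 km, bearing=316.9°
Leg 2: dist=15000.0 km, bearing=355.6°
Leg 3: dist=2389.4 km, bearing=51.1°
Leg 4: dist=5206.9 km, bearing=185.9°
Total: 31803.7 km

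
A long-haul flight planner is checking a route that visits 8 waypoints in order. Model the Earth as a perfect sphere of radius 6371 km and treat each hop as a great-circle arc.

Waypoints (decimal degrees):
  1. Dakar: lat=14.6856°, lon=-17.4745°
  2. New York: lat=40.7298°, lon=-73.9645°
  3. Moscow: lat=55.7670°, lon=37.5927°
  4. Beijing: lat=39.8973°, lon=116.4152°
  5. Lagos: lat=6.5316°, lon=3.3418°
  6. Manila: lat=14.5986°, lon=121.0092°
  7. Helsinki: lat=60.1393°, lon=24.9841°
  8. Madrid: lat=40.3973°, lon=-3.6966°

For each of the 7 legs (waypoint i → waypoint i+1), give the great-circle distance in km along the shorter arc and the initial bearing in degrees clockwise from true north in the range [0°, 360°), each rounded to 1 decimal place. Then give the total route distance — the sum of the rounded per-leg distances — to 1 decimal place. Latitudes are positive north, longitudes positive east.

Leg 1: φ1=0.2563121, φ2=0.7108691, Δφ=0.4545570, Δλ=-0.9859365 rad; a=sin²(Δφ/2)+cosφ1·cosφ2·sin²(Δλ/2)=0.2149426994; c=2·atan2(√a, √(1-a))=0.964150987; dist=6371·c=6142.606 ≈ 6142.6 km; running total=6142.6 km
Leg 1 bearing: y=sinΔλ·cosφ2=-0.63184156, x=cosφ1·sinφ2-sinφ1·cosφ2·cosΔλ=0.52511483; θ=atan2(y, x)=-50.2705° <0 so +360° → 309.7295° ≈ 309.7°
Leg 2: φ1=0.7108691, φ2=0.9733178, Δφ=0.2624487, Δλ=1.9470404 rad; a=sin²(Δφ/2)+cosφ1·cosφ2·sin²(Δλ/2)=0.3085922643; c=2·atan2(√a, √(1-a))=1.177954323; dist=6371·c=7504.747 ≈ 7504.7 km; running total=13647.3 km
Leg 2 bearing: y=sinΔλ·cosφ2=0.52320929, x=cosφ1·sinφ2-sinφ1·cosφ2·cosΔλ=0.76138319; θ=atan2(y, x)=34.4962° ≈ 34.5°
Leg 3: φ1=0.9733178, φ2=0.6963392, Δφ=-0.2769785, Δλ=1.3757121 rad; a=sin²(Δφ/2)+cosφ1·cosφ2·sin²(Δλ/2)=0.1930215777; c=2·atan2(√a, √(1-a))=0.909732595; dist=6371·c=5795.906 ≈ 5795.9 km; running total=19443.2 km
Leg 3 bearing: y=sinΔλ·cosφ2=0.75264272, x=cosφ1·sinφ2-sinφ1·cosφ2·cosΔλ=0.23787796; θ=atan2(y, x)=72.4605° ≈ 72.5°
Leg 4: φ1=0.6963392, φ2=0.1139979, Δφ=-0.5823413, Δλ=-1.9735031 rad; a=sin²(Δφ/2)+cosφ1·cosφ2·sin²(Δλ/2)=0.6128792283; c=2·atan2(√a, √(1-a))=1.798517849; dist=6371·c=11458.357 ≈ 11458.4 km; running total=30901.6 km
Leg 4 bearing: y=sinΔλ·cosφ2=-0.91403205, x=cosφ1·sinφ2-sinφ1·cosφ2·cosΔλ=0.33701414; θ=atan2(y, x)=-69.7605° <0 so +360° → 290.2395° ≈ 290.2°
Leg 5: φ1=0.1139979, φ2=0.2547936, Δφ=0.1407957, Δλ=2.0536836 rad; a=sin²(Δφ/2)+cosφ1·cosφ2·sin²(Δλ/2)=0.7088800542; c=2·atan2(√a, √(1-a))=2.001774918; dist=6371·c=12753.308 ≈ 12753.3 km; running total=43654.9 km
Leg 5 bearing: y=sinΔλ·cosφ2=0.85706479, x=cosφ1·sinφ2-sinφ1·cosφ2·cosΔλ=0.30152352; θ=atan2(y, x)=70.6176° ≈ 70.6°
Leg 6: φ1=0.2547936, φ2=1.0496288, Δφ=0.7948352, Δλ=-1.6759542 rad; a=sin²(Δφ/2)+cosφ1·cosφ2·sin²(Δλ/2)=0.4159949718; c=2·atan2(√a, √(1-a))=1.401985644; dist=6371·c=8932.051 ≈ 8932.1 km; running total=52587.0 km
Leg 6 bearing: y=sinΔλ·cosφ2=-0.49514265, x=cosφ1·sinφ2-sinφ1·cosφ2·cosΔλ=0.85241209; θ=atan2(y, x)=-30.1511° <0 so +360° → 329.8489° ≈ 329.8°
Leg 7: φ1=1.0496288, φ2=0.7050659, Δφ=-0.3445629, Δλ=-0.5005726 rad; a=sin²(Δφ/2)+cosφ1·cosφ2·sin²(Δλ/2)=0.0526495935; c=2·atan2(√a, √(1-a))=0.463035397; dist=6371·c=2949.999 ≈ 2950.0 km; running total=55537.0 km
Leg 7 bearing: y=sinΔλ·cosφ2=-0.36549822, x=cosφ1·sinφ2-sinφ1·cosφ2·cosΔλ=-0.25675184; θ=atan2(y, x)=-125.0869° <0 so +360° → 234.9131° ≈ 234.9°

Leg 1: dist=6142.6 km, bearing=309.7°
Leg 2: dist=7504.7 km, bearing=34.5°
Leg 3: dist=5795.9 km, bearing=72.5°
Leg 4: dist=11458.4 km, bearing=290.2°
Leg 5: dist=12753.3 km, bearing=70.6°
Leg 6: dist=8932.1 km, bearing=329.8°
Leg 7: dist=2950.0 km, bearing=234.9°
Total: 55537.0 km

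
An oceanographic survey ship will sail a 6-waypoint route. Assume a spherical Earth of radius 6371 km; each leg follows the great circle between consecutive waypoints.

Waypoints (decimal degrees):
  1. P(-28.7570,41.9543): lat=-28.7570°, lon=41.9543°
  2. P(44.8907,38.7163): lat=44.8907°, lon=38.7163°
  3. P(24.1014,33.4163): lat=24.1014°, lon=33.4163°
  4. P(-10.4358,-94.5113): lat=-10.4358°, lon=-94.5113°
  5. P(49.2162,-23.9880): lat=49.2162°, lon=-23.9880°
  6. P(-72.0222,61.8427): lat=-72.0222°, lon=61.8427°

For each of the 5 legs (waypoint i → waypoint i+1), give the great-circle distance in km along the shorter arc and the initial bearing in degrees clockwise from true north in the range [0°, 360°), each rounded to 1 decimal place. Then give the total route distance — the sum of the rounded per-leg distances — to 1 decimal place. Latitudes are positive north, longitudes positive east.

Leg 1: φ1=-0.5019043, φ2=0.7834905, Δφ=1.2853949, Δλ=-0.0565138 rad; a=sin²(Δφ/2)+cosφ1·cosφ2·sin²(Δλ/2)=0.3597244151; c=2·atan2(√a, √(1-a))=1.286428034; dist=6371·c=8195.833 ≈ 8195.8 km; running total=8195.8 km
Leg 1 bearing: y=sinΔλ·cosφ2=-0.04001611, x=cosφ1·sinφ2-sinφ1·cosφ2·cosΔλ=0.95900456; θ=atan2(y, x)=-2.3894° <0 so +360° → 357.6106° ≈ 357.6°
Leg 2: φ1=0.7834905, φ2=0.4206488, Δφ=-0.3628417, Δλ=-0.0925025 rad; a=sin²(Δφ/2)+cosφ1·cosφ2·sin²(Δλ/2)=0.0339364185; c=2·atan2(√a, √(1-a))=0.370553184; dist=6371·c=2360.794 ≈ 2360.8 km; running total=10556.6 km
Leg 2 bearing: y=sinΔλ·cosφ2=-0.08431811, x=cosφ1·sinφ2-sinφ1·cosφ2·cosΔλ=-0.35217809; θ=atan2(y, x)=-166.5357° <0 so +360° → 193.4643° ≈ 193.5°
Leg 3: φ1=0.4206488, φ2=-0.1821391, Δφ=-0.6027879, Δλ=-2.2327578 rad; a=sin²(Δφ/2)+cosφ1·cosφ2·sin²(Δλ/2)=0.8128833033; c=2·atan2(√a, √(1-a))=2.246910289; dist=6371·c=14315.065 ≈ 14315.1 km; running total=24871.7 km
Leg 3 bearing: y=sinΔλ·cosφ2=-0.77574034, x=cosφ1·sinφ2-sinφ1·cosφ2·cosΔλ=0.08150513; θ=atan2(y, x)=-84.0021° <0 so +360° → 275.9979° ≈ 276.0°
Leg 4: φ1=-0.1821391, φ2=0.8589847, Δφ=1.0411238, Δλ=1.2308638 rad; a=sin²(Δφ/2)+cosφ1·cosφ2·sin²(Δλ/2)=0.4614794972; c=2·atan2(√a, √(1-a))=1.493678907; dist=6371·c=9516.228 ≈ 9516.2 km; running total=34387.9 km
Leg 4 bearing: y=sinΔλ·cosφ2=0.61582821, x=cosφ1·sinφ2-sinφ1·cosφ2·cosΔλ=0.78410478; θ=atan2(y, x)=38.1457° ≈ 38.1°
Leg 5: φ1=0.8589847, φ2=-1.2570245, Δφ=-2.1160093, Δλ=1.4980283 rad; a=sin²(Δφ/2)+cosφ1·cosφ2·sin²(Δλ/2)=0.8527767312; c=2·atan2(√a, √(1-a))=2.354000172; dist=6371·c=14997.335 ≈ 14997.3 km; running total=49385.2 km
Leg 5 bearing: y=sinΔλ·cosφ2=0.30783166, x=cosφ1·sinφ2-sinφ1·cosφ2·cosΔλ=-0.63830556; θ=atan2(y, x)=154.2537° ≈ 154.3°

Leg 1: dist=8195.8 km, bearing=357.6°
Leg 2: dist=2360.8 km, bearing=193.5°
Leg 3: dist=14315.1 km, bearing=276.0°
Leg 4: dist=9516.2 km, bearing=38.1°
Leg 5: dist=14997.3 km, bearing=154.3°
Total: 49385.2 km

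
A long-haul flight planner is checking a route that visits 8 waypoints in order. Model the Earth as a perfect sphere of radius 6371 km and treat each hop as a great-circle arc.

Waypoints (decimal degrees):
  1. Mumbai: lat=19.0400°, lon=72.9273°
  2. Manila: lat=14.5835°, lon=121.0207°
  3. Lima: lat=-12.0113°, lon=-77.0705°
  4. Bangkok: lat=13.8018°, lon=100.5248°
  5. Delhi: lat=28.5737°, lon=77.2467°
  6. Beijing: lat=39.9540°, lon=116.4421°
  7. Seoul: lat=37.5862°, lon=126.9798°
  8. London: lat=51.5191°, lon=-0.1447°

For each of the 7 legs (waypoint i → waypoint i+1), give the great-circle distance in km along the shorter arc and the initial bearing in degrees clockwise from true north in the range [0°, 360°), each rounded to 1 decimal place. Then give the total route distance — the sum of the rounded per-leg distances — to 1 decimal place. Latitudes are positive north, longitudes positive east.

Leg 1: dist=5128.1 km, bearing=87.8°
Leg 2: dist=18037.2 km, bearing=83.9°
Leg 3: dist=19687.1 km, bearing=52.4°
Leg 4: dist=2909.5 km, bearing=308.1°
Leg 5: dist=3782.6 km, bearing=60.0°
Leg 6: dist=950.1 km, bearing=102.7°
Leg 7: dist=8855.3 km, bearing=329.7°
Total: 59349.9 km

Leg 1: φ1=0.3323107, φ2=0.2545301, Δφ=-0.0777806, Δλ=0.8393882 rad; a=sin²(Δφ/2)+cosφ1·cosφ2·sin²(Δλ/2)=0.1534117460; c=2·atan2(√a, √(1-a))=0.804909444; dist=6371·c=5128.078 ≈ 5128.1 km; running total=5128.1 km
Leg 1 bearing: y=sinΔλ·cosφ2=0.72025665, x=cosφ1·sinφ2-sinφ1·cosφ2·cosΔλ=0.02714187; θ=atan2(y, x)=87.8419° ≈ 87.8°
Leg 2: φ1=0.2545301, φ2=-0.2096367, Δφ=-0.4641668, Δλ=-3.4573437 rad; a=sin²(Δφ/2)+cosφ1·cosφ2·sin²(Δλ/2)=0.9760980624; c=2·atan2(√a, √(1-a))=2.831142417; dist=6371·c=18037.208 ≈ 18037.2 km; running total=23165.3 km
Leg 2 bearing: y=sinΔλ·cosφ2=0.30373186, x=cosφ1·sinφ2-sinφ1·cosφ2·cosΔλ=0.03270314; θ=atan2(y, x)=83.8546° ≈ 83.9°
Leg 3: φ1=-0.2096367, φ2=0.2408869, Δφ=0.4505236, Δλ=3.0996227 rad; a=sin²(Δφ/2)+cosφ1·cosφ2·sin²(Δλ/2)=0.9993376476; c=2·atan2(√a, √(1-a))=3.090114555; dist=6371·c=19687.120 ≈ 19687.1 km; running total=42852.4 km
Leg 3 bearing: y=sinΔλ·cosφ2=0.04074616, x=cosφ1·sinφ2-sinφ1·cosφ2·cosΔλ=0.03142300; θ=atan2(y, x)=52.3610° ≈ 52.4°
Leg 4: φ1=0.2408869, φ2=0.4987051, Δφ=0.2578183, Δλ=-0.4062795 rad; a=sin²(Δφ/2)+cosφ1·cosφ2·sin²(Δλ/2)=0.0512376242; c=2·atan2(√a, √(1-a))=0.456672545; dist=6371·c=2909.461 ≈ 2909.5 km; running total=45761.9 km
Leg 4 bearing: y=sinΔλ·cosφ2=-0.34706077, x=cosφ1·sinφ2-sinφ1·cosφ2·cosΔλ=0.27202599; θ=atan2(y, x)=-51.9107° <0 so +360° → 308.0893° ≈ 308.1°
Leg 5: φ1=0.4987051, φ2=0.6973288, Δφ=0.1986237, Δλ=0.6840888 rad; a=sin²(Δφ/2)+cosφ1·cosφ2·sin²(Δλ/2)=0.0855665299; c=2·atan2(√a, √(1-a))=0.593717017; dist=6371·c=3782.571 ≈ 3782.6 km; running total=49544.5 km
Leg 5 bearing: y=sinΔλ·cosφ2=0.48444085, x=cosφ1·sinφ2-sinφ1·cosφ2·cosΔλ=0.27981540; θ=atan2(y, x)=59.9891° ≈ 60.0°
Leg 6: φ1=0.6973288, φ2=0.6560029, Δφ=-0.0413259, Δλ=0.1839176 rad; a=sin²(Δφ/2)+cosφ1·cosφ2·sin²(Δλ/2)=0.0055492873; c=2·atan2(√a, √(1-a))=0.149125218; dist=6371·c=950.077 ≈ 950.1 km; running total=50494.6 km
Leg 6 bearing: y=sinΔλ·cosφ2=0.14492275, x=cosφ1·sinφ2-sinφ1·cosφ2·cosΔλ=-0.03273176; θ=atan2(y, x)=102.7271° ≈ 102.7°
Leg 7: φ1=0.6560029, φ2=0.8991779, Δφ=0.2431750, Δλ=-2.2187411 rad; a=sin²(Δφ/2)+cosφ1·cosφ2·sin²(Δλ/2)=0.4100630885; c=2·atan2(√a, √(1-a))=1.389938146; dist=6371·c=8855.296 ≈ 8855.3 km; running total=59349.9 km
Leg 7 bearing: y=sinΔλ·cosφ2=-0.49613902, x=cosφ1·sinφ2-sinφ1·cosφ2·cosΔλ=0.84940655; θ=atan2(y, x)=-30.2892° <0 so +360° → 329.7108° ≈ 329.7°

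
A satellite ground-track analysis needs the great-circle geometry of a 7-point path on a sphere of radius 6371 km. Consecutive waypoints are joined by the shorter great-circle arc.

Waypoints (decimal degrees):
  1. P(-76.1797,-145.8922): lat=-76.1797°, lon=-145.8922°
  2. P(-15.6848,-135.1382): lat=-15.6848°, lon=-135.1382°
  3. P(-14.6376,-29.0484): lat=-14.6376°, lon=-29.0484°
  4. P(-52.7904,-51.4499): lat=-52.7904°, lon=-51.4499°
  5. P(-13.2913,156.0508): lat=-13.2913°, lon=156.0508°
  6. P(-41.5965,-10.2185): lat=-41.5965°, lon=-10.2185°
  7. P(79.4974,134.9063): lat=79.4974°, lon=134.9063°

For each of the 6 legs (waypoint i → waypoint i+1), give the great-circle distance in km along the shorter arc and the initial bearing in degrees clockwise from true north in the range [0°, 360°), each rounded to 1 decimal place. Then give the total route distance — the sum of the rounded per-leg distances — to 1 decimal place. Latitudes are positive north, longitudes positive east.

Leg 1: φ1=-1.3295866, φ2=-0.2737514, Δφ=1.0558352, Δλ=0.1876927 rad; a=sin²(Δφ/2)+cosφ1·cosφ2·sin²(Δλ/2)=0.2557690338; c=2·atan2(√a, √(1-a))=1.060470101; dist=6371·c=6756.255 ≈ 6756.3 km; running total=6756.3 km
Leg 1 bearing: y=sinΔλ·cosφ2=0.17964457, x=cosφ1·sinφ2-sinφ1·cosφ2·cosΔλ=0.85389272; θ=atan2(y, x)=11.8808° ≈ 11.9°
Leg 2: φ1=-0.2737514, φ2=-0.2554743, Δφ=0.0182771, Δλ=1.8516163 rad; a=sin²(Δφ/2)+cosφ1·cosφ2·sin²(Δλ/2)=0.5949231128; c=2·atan2(√a, √(1-a))=1.761801848; dist=6371·c=11224.440 ≈ 11224.4 km; running total=17980.7 km
Leg 2 bearing: y=sinΔλ·cosφ2=0.92964342, x=cosφ1·sinφ2-sinφ1·cosφ2·cosΔλ=-0.31578715; θ=atan2(y, x)=108.7619° ≈ 108.8°
Leg 3: φ1=-0.2554743, φ2=-0.9213663, Δφ=-0.6658920, Δλ=-0.3909799 rad; a=sin²(Δφ/2)+cosφ1·cosφ2·sin²(Δλ/2)=0.1288941344; c=2·atan2(√a, √(1-a))=0.734431696; dist=6371·c=4679.064 ≈ 4679.1 km; running total=22659.8 km
Leg 3 bearing: y=sinΔλ·cosφ2=-0.23046030, x=cosφ1·sinφ2-sinφ1·cosφ2·cosΔλ=-0.62929309; θ=atan2(y, x)=-159.8862° <0 so +360° → 200.1138° ≈ 200.1°
Leg 4: φ1=-0.9213663, φ2=-0.2319769, Δφ=0.6893893, Δλ=3.6215704 rad; a=sin²(Δφ/2)+cosφ1·cosφ2·sin²(Δλ/2)=0.6694661398; c=2·atan2(√a, √(1-a))=1.916578098; dist=6371·c=12210.519 ≈ 12210.5 km; running total=34870.3 km
Leg 4 bearing: y=sinΔλ·cosφ2=-0.44939067, x=cosφ1·sinφ2-sinφ1·cosφ2·cosΔλ=-0.82654276; θ=atan2(y, x)=-151.4671° <0 so +360° → 208.5329° ≈ 208.5°
Leg 5: φ1=-0.2319769, φ2=-0.7259959, Δφ=-0.4940189, Δλ=-2.9019467 rad; a=sin²(Δφ/2)+cosφ1·cosφ2·sin²(Δλ/2)=0.7771901200; c=2·atan2(√a, √(1-a))=2.158414440; dist=6371·c=13751.258 ≈ 13751.3 km; running total=48621.6 km
Leg 5 bearing: y=sinΔλ·cosφ2=-0.17750600, x=cosφ1·sinφ2-sinφ1·cosφ2·cosΔλ=-0.81311387; θ=atan2(y, x)=-167.6853° <0 so +360° → 192.3147° ≈ 192.3°
Leg 6: φ1=-0.7259959, φ2=1.3874914, Δφ=2.1134873, Δλ=2.5329056 rad; a=sin²(Δφ/2)+cosφ1·cosφ2·sin²(Δλ/2)=0.8822959911; c=2·atan2(√a, √(1-a))=2.441204357; dist=6371·c=15552.913 ≈ 15552.9 km; running total=64174.5 km
Leg 6 bearing: y=sinΔλ·cosφ2=0.10422611, x=cosφ1·sinφ2-sinφ1·cosφ2·cosΔλ=0.63603146; θ=atan2(y, x)=9.3063° ≈ 9.3°

Leg 1: dist=6756.3 km, bearing=11.9°
Leg 2: dist=11224.4 km, bearing=108.8°
Leg 3: dist=4679.1 km, bearing=200.1°
Leg 4: dist=12210.5 km, bearing=208.5°
Leg 5: dist=13751.3 km, bearing=192.3°
Leg 6: dist=15552.9 km, bearing=9.3°
Total: 64174.5 km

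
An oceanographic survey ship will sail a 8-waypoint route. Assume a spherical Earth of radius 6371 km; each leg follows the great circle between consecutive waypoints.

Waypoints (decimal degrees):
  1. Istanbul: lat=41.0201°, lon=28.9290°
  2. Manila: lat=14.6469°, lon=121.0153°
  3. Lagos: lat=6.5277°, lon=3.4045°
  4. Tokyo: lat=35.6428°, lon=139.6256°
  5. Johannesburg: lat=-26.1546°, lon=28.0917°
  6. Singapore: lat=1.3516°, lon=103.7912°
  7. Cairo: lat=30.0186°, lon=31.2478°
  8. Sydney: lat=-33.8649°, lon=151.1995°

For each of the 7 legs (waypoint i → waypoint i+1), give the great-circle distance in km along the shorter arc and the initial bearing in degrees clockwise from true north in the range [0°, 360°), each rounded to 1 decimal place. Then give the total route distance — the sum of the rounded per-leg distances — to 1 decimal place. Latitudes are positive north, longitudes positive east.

Leg 1: dist=9116.6 km, bearing=77.5°
Leg 2: dist=12746.2 km, bearing=284.4°
Leg 3: dist=13467.0 km, bearing=41.1°
Leg 4: dist=13526.0 km, bearing=258.7°
Leg 5: dist=8651.4 km, bearing=82.4°
Leg 6: dist=8256.0 km, bearing=300.9°
Leg 7: dist=14413.4 km, bearing=110.9°
Total: 80176.6 km

Leg 1: φ1=0.7159358, φ2=0.2556366, Δφ=-0.4602992, Δλ=1.6072091 rad; a=sin²(Δφ/2)+cosφ1·cosφ2·sin²(Δλ/2)=0.4303075499; c=2·atan2(√a, √(1-a))=1.430956103; dist=6371·c=9116.621 ≈ 9116.6 km; running total=9116.6 km
Leg 1 bearing: y=sinΔλ·cosφ2=0.96686118, x=cosφ1·sinφ2-sinφ1·cosφ2·cosΔλ=0.21389555; θ=atan2(y, x)=77.5256° ≈ 77.5°
Leg 2: φ1=0.2556366, φ2=0.1139299, Δφ=-0.1417068, Δλ=-2.0526957 rad; a=sin²(Δφ/2)+cosφ1·cosφ2·sin²(Δλ/2)=0.7083742611; c=2·atan2(√a, √(1-a))=2.000661804; dist=6371·c=12746.216 ≈ 12746.2 km; running total=21862.8 km
Leg 2 bearing: y=sinΔλ·cosφ2=-0.88037155, x=cosφ1·sinφ2-sinφ1·cosφ2·cosΔλ=0.22642129; θ=atan2(y, x)=-75.5768° <0 so +360° → 284.4232° ≈ 284.4°
Leg 3: φ1=0.1139299, φ2=0.6220842, Δφ=0.5081544, Δλ=2.3775067 rad; a=sin²(Δφ/2)+cosφ1·cosφ2·sin²(Δλ/2)=0.7583530495; c=2·atan2(√a, √(1-a))=2.113795508; dist=6371·c=13466.991 ≈ 13467.0 km; running total=35329.8 km
Leg 3 bearing: y=sinΔλ·cosφ2=0.56226496, x=cosφ1·sinφ2-sinφ1·cosφ2·cosΔλ=0.64565696; θ=atan2(y, x)=41.0507° ≈ 41.1°
Leg 4: φ1=0.6220842, φ2=-0.4564839, Δφ=-1.0785681, Δλ=-1.9466338 rad; a=sin²(Δφ/2)+cosφ1·cosφ2·sin²(Δλ/2)=0.7623060681; c=2·atan2(√a, √(1-a))=2.123055785; dist=6371·c=13525.988 ≈ 13526.0 km; running total=48855.8 km
Leg 4 bearing: y=sinΔλ·cosφ2=-0.83495540, x=cosφ1·sinφ2-sinφ1·cosφ2·cosΔλ=-0.16622753; θ=atan2(y, x)=-101.2595° <0 so +360° → 258.7405° ≈ 258.7°
Leg 5: φ1=-0.4564839, φ2=0.0235899, Δφ=0.4800738, Δλ=1.3212055 rad; a=sin²(Δφ/2)+cosφ1·cosφ2·sin²(Δλ/2)=0.3943715758; c=2·atan2(√a, √(1-a))=1.357935676; dist=6371·c=8651.408 ≈ 8651.4 km; running total=57507.2 km
Leg 5 bearing: y=sinΔλ·cosφ2=0.96874397, x=cosφ1·sinφ2-sinφ1·cosφ2·cosΔλ=0.13002179; θ=atan2(y, x)=82.3556° ≈ 82.4°
Leg 6: φ1=0.0235899, φ2=0.5239234, Δφ=0.5003335, Δλ=-1.2661212 rad; a=sin²(Δφ/2)+cosφ1·cosφ2·sin²(Δλ/2)=0.3642636723; c=2·atan2(√a, √(1-a))=1.295873508; dist=6371·c=8256.010 ≈ 8256.0 km; running total=65763.2 km
Leg 6 bearing: y=sinΔλ·cosφ2=-0.82598525, x=cosφ1·sinφ2-sinφ1·cosφ2·cosΔλ=0.49401515; θ=atan2(y, x)=-59.1167° <0 so +360° → 300.8833° ≈ 300.9°
Leg 7: φ1=0.5239234, φ2=-0.5910540, Δφ=-1.1149774, Δλ=2.0935521 rad; a=sin²(Δφ/2)+cosφ1·cosφ2·sin²(Δλ/2)=0.8188681163; c=2·atan2(√a, √(1-a))=2.262352019; dist=6371·c=14413.445 ≈ 14413.4 km; running total=80176.6 km
Leg 7 bearing: y=sinΔλ·cosφ2=0.71945723, x=cosφ1·sinφ2-sinφ1·cosφ2·cosΔλ=-0.27508870; θ=atan2(y, x)=110.9246° ≈ 110.9°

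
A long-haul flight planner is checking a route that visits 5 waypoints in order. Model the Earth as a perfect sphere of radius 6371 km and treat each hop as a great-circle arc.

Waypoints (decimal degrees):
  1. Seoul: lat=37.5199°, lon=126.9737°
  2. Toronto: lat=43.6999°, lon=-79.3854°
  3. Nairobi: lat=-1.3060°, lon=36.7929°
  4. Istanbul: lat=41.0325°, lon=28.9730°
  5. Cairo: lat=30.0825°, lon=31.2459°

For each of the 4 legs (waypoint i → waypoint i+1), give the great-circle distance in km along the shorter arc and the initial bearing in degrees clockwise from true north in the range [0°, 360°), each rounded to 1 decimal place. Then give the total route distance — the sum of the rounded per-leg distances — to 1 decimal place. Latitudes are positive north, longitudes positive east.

Leg 1: φ1=0.6548458, φ2=0.7627071, Δφ=0.1078613, Δλ=-3.6016457 rad; a=sin²(Δφ/2)+cosφ1·cosφ2·sin²(Δλ/2)=0.5465127985; c=2·atan2(√a, √(1-a))=1.663956619; dist=6371·c=10601.068 ≈ 10601.1 km; running total=10601.1 km
Leg 1 bearing: y=sinΔλ·cosφ2=0.32099482, x=cosφ1·sinφ2-sinφ1·cosφ2·cosΔλ=0.94250123; θ=atan2(y, x)=18.8077° ≈ 18.8°
Leg 2: φ1=0.7627071, φ2=-0.0227940, Δφ=-0.7855011, Δλ=2.0276939 rad; a=sin²(Δφ/2)+cosφ1·cosφ2·sin²(Δλ/2)=0.6673063904; c=2·atan2(√a, √(1-a))=1.911990621; dist=6371·c=12181.292 ≈ 12181.3 km; running total=22782.4 km
Leg 2 bearing: y=sinΔλ·cosφ2=0.89719239, x=cosφ1·sinφ2-sinφ1·cosφ2·cosΔλ=0.28823618; θ=atan2(y, x)=72.1896° ≈ 72.2°
Leg 3: φ1=-0.0227940, φ2=0.7161522, Δφ=0.7389462, Δλ=-0.1364830 rad; a=sin²(Δφ/2)+cosφ1·cosφ2·sin²(Δλ/2)=0.1339171665; c=2·atan2(√a, √(1-a))=0.749300249; dist=6371·c=4773.792 ≈ 4773.8 km; running total=27556.2 km
Leg 3 bearing: y=sinΔλ·cosφ2=-0.10263489, x=cosφ1·sinφ2-sinφ1·cosφ2·cosΔλ=0.67334948; θ=atan2(y, x)=-8.6666° <0 so +360° → 351.3334° ≈ 351.3°
Leg 4: φ1=0.7161522, φ2=0.5250387, Δφ=-0.1911136, Δλ=0.0396696 rad; a=sin²(Δφ/2)+cosφ1·cosφ2·sin²(Δλ/2)=0.0093601024; c=2·atan2(√a, √(1-a))=0.193798379; dist=6371·c=1234.689 ≈ 1234.7 km; running total=28790.9 km
Leg 4 bearing: y=sinΔλ·cosφ2=0.03431727, x=cosφ1·sinφ2-sinφ1·cosφ2·cosΔλ=-0.18950538; θ=atan2(y, x)=169.7356° ≈ 169.7°

Leg 1: dist=10601.1 km, bearing=18.8°
Leg 2: dist=12181.3 km, bearing=72.2°
Leg 3: dist=4773.8 km, bearing=351.3°
Leg 4: dist=1234.7 km, bearing=169.7°
Total: 28790.9 km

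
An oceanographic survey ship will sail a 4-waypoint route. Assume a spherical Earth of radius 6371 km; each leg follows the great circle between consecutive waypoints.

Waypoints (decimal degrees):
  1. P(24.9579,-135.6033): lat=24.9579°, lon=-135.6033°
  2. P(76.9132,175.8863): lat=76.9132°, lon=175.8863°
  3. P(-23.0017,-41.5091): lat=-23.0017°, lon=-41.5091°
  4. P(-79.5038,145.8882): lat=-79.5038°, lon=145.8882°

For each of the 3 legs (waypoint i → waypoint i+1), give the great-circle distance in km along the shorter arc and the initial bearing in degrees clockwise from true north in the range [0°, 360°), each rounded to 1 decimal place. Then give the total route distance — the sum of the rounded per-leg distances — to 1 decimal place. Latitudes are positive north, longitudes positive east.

Leg 1: dist=6320.2 km, bearing=348.3°
Leg 2: dist=13688.8 km, bearing=41.9°
Leg 3: dist=8607.9 km, bearing=181.4°
Total: 28616.9 km

Leg 1: φ1=0.4355975, φ2=1.3423886, Δφ=0.9067910, Δλ=5.4365191 rad; a=sin²(Δφ/2)+cosφ1·cosφ2·sin²(Δλ/2)=0.2265050620; c=2·atan2(√a, √(1-a))=0.992032057; dist=6371·c=6320.236 ≈ 6320.2 km; running total=6320.2 km
Leg 1 bearing: y=sinΔλ·cosφ2=-0.16961096, x=cosφ1·sinφ2-sinφ1·cosφ2·cosΔλ=0.81977692; θ=atan2(y, x)=-11.6895° <0 so +360° → 348.3105° ≈ 348.3°
Leg 2: φ1=1.3423886, φ2=-0.4014554, Δφ=-1.7438440, Δλ=-3.7942655 rad; a=sin²(Δφ/2)+cosφ1·cosφ2·sin²(Δλ/2)=0.7730976576; c=2·atan2(√a, √(1-a))=2.148611752; dist=6371·c=13688.805 ≈ 13688.8 km; running total=20009.0 km
Leg 2 bearing: y=sinΔλ·cosφ2=0.55902666, x=cosφ1·sinφ2-sinφ1·cosφ2·cosΔλ=0.62382680; θ=atan2(y, x)=41.8643° ≈ 41.9°
Leg 3: φ1=-0.4014554, φ2=-1.3876031, Δφ=-0.9861477, Δλ=3.2706999 rad; a=sin²(Δφ/2)+cosφ1·cosφ2·sin²(Δλ/2)=0.3910355265; c=2·atan2(√a, √(1-a))=1.351104418; dist=6371·c=8607.886 ≈ 8607.9 km; running total=28616.9 km
Leg 3 bearing: y=sinΔλ·cosφ2=-0.02345422, x=cosφ1·sinφ2-sinφ1·cosφ2·cosΔλ=-0.97568277; θ=atan2(y, x)=-178.6229° <0 so +360° → 181.3771° ≈ 181.4°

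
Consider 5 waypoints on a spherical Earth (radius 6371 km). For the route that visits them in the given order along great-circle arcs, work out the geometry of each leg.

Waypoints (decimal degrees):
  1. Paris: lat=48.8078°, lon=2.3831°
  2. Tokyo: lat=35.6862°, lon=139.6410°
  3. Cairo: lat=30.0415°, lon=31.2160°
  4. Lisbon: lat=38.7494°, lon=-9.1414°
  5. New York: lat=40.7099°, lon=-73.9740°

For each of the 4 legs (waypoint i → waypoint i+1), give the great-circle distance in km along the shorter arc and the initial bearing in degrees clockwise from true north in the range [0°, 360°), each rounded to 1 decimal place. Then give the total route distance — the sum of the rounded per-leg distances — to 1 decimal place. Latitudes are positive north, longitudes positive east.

Leg 1: φ1=0.8518568, φ2=0.6228417, Δφ=-0.2290151, Δλ=2.3956023 rad; a=sin²(Δφ/2)+cosφ1·cosφ2·sin²(Δλ/2)=0.4769418945; c=2·atan2(√a, √(1-a))=1.524663754; dist=6371·c=9713.633 ≈ 9713.6 km; running total=9713.6 km
Leg 1 bearing: y=sinΔλ·cosφ2=0.55125605, x=cosφ1·sinφ2-sinφ1·cosφ2·cosΔλ=0.83306066; θ=atan2(y, x)=33.4936° ≈ 33.5°
Leg 2: φ1=0.6228417, φ2=0.5243231, Δφ=-0.0985186, Δλ=-1.8923732 rad; a=sin²(Δφ/2)+cosφ1·cosφ2·sin²(Δλ/2)=0.4650945871; c=2·atan2(√a, √(1-a))=1.500928672; dist=6371·c=9562.417 ≈ 9562.4 km; running total=19276.0 km
Leg 2 bearing: y=sinΔλ·cosφ2=-0.82128757, x=cosφ1·sinφ2-sinφ1·cosφ2·cosΔλ=0.56622714; θ=atan2(y, x)=-55.4161° <0 so +360° → 304.5839° ≈ 304.6°
Leg 3: φ1=0.5243231, φ2=0.6763046, Δφ=0.1519815, Δλ=-0.7043695 rad; a=sin²(Δφ/2)+cosφ1·cosφ2·sin²(Δλ/2)=0.0860963615; c=2·atan2(√a, √(1-a))=0.595608498; dist=6371·c=3794.622 ≈ 3794.6 km; running total=23070.6 km
Leg 3 bearing: y=sinΔλ·cosφ2=-0.50502118, x=cosφ1·sinφ2-sinφ1·cosφ2·cosΔλ=0.24431275; θ=atan2(y, x)=-64.1838° <0 so +360° → 295.8162° ≈ 295.8°
Leg 4: φ1=0.6763046, φ2=0.7105218, Δφ=0.0342172, Δλ=-1.1315423 rad; a=sin²(Δφ/2)+cosφ1·cosφ2·sin²(Δλ/2)=0.1701771319; c=2·atan2(√a, √(1-a))=0.850449024; dist=6371·c=5418.211 ≈ 5418.2 km; running total=28488.8 km
Leg 4 bearing: y=sinΔλ·cosφ2=-0.68606202, x=cosφ1·sinφ2-sinφ1·cosφ2·cosΔλ=0.30689804; θ=atan2(y, x)=-65.8995° <0 so +360° → 294.1005° ≈ 294.1°

Leg 1: dist=9713.6 km, bearing=33.5°
Leg 2: dist=9562.4 km, bearing=304.6°
Leg 3: dist=3794.6 km, bearing=295.8°
Leg 4: dist=5418.2 km, bearing=294.1°
Total: 28488.8 km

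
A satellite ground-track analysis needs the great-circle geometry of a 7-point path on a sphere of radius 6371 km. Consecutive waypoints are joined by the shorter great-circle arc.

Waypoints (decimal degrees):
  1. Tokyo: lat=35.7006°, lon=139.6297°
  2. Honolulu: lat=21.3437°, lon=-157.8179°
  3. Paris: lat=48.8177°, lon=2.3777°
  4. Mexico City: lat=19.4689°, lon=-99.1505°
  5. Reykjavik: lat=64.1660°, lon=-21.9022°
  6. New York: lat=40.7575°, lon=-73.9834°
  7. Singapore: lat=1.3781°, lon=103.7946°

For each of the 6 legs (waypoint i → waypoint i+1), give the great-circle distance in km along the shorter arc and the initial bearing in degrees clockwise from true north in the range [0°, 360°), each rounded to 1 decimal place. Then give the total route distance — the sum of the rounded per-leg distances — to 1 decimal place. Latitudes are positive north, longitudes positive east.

Leg 1: dist=6212.8 km, bearing=86.9°
Leg 2: dist=11969.4 km, bearing=13.5°
Leg 3: dist=9197.7 km, bearing=291.4°
Leg 4: dist=7450.5 km, bearing=27.5°
Leg 5: dist=4200.0 km, bearing=257.3°
Leg 6: dist=15324.4 km, bearing=3.3°
Total: 54354.8 km

Leg 1: φ1=0.6230930, φ2=0.3725178, Δφ=-0.2505752, Δλ=-5.1914400 rad; a=sin²(Δφ/2)+cosφ1·cosφ2·sin²(Δλ/2)=0.2194832315; c=2·atan2(√a, √(1-a))=0.975162509; dist=6371·c=6212.760 ≈ 6212.8 km; running total=6212.8 km
Leg 1 bearing: y=sinΔλ·cosφ2=0.82656721, x=cosφ1·sinφ2-sinφ1·cosφ2·cosΔλ=0.04503360; θ=atan2(y, x)=86.8815° ≈ 86.9°
Leg 2: φ1=0.3725178, φ2=0.8520296, Δφ=0.4795118, Δλ=2.7959407 rad; a=sin²(Δφ/2)+cosφ1·cosφ2·sin²(Δλ/2)=0.6515490844; c=2·atan2(√a, √(1-a))=1.878738410; dist=6371·c=11969.442 ≈ 11969.4 km; running total=18182.2 km
Leg 2 bearing: y=sinΔλ·cosφ2=0.22309193, x=cosφ1·sinφ2-sinφ1·cosφ2·cosΔλ=0.92647800; θ=atan2(y, x)=13.5388° ≈ 13.5°
Leg 3: φ1=0.8520296, φ2=0.3397964, Δφ=-0.5122332, Δλ=-1.7720014 rad; a=sin²(Δφ/2)+cosφ1·cosφ2·sin²(Δλ/2)=0.4366122917; c=2·atan2(√a, √(1-a))=1.443678841; dist=6371·c=9197.678 ≈ 9197.7 km; running total=27379.9 km
Leg 3 bearing: y=sinΔλ·cosφ2=-0.92380247, x=cosφ1·sinφ2-sinφ1·cosφ2·cosΔλ=0.36127134; θ=atan2(y, x)=-68.6410° <0 so +360° → 291.3590° ≈ 291.4°
Leg 4: φ1=0.3397964, φ2=1.1199080, Δφ=0.7801116, Δλ=1.3482372 rad; a=sin²(Δφ/2)+cosφ1·cosφ2·sin²(Δλ/2)=0.3046644866; c=2·atan2(√a, √(1-a))=1.169435890; dist=6371·c=7450.476 ≈ 7450.5 km; running total=34830.4 km
Leg 4 bearing: y=sinΔλ·cosφ2=0.42501747, x=cosφ1·sinφ2-sinφ1·cosφ2·cosΔλ=0.81653922; θ=atan2(y, x)=27.4975° ≈ 27.5°
Leg 5: φ1=1.1199080, φ2=0.7113526, Δφ=-0.4085554, Δλ=-0.9089884 rad; a=sin²(Δφ/2)+cosφ1·cosφ2·sin²(Δλ/2)=0.1047684284; c=2·atan2(√a, √(1-a))=0.659231558; dist=6371·c=4199.964 ≈ 4200.0 km; running total=39030.4 km
Leg 5 bearing: y=sinΔλ·cosφ2=-0.59756233, x=cosφ1·sinφ2-sinφ1·cosφ2·cosΔλ=-0.13448895; θ=atan2(y, x)=-102.6838° <0 so +360° → 257.3162° ≈ 257.3°
Leg 6: φ1=0.7113526, φ2=0.0240524, Δφ=-0.6873002, Δλ=3.1028114 rad; a=sin²(Δφ/2)+cosφ1·cosφ2·sin²(Δλ/2)=0.8704948774; c=2·atan2(√a, √(1-a))=2.405339399; dist=6371·c=15324.417 ≈ 15324.4 km; running total=54354.8 km
Leg 6 bearing: y=sinΔλ·cosφ2=0.03876028, x=cosφ1·sinφ2-sinφ1·cosφ2·cosΔλ=0.67039677; θ=atan2(y, x)=3.3090° ≈ 3.3°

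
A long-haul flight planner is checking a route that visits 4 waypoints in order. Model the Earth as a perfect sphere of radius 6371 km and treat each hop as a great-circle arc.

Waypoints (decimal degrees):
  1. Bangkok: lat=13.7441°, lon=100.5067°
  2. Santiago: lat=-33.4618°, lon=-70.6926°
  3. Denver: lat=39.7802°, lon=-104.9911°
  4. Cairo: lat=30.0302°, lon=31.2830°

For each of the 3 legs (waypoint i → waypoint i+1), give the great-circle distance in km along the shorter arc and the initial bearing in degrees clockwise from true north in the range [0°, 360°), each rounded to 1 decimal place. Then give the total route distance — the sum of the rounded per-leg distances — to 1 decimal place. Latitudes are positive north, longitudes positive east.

Leg 1: dist=17649.0 km, bearing=200.6°
Leg 2: dist=8874.9 km, bearing=333.9°
Leg 3: dist=11035.2 km, bearing=37.3°
Total: 37559.1 km

Leg 1: φ1=0.2398798, φ2=-0.5840186, Δφ=-0.8238984, Δλ=-2.9879915 rad; a=sin²(Δφ/2)+cosφ1·cosφ2·sin²(Δλ/2)=0.9659127643; c=2·atan2(√a, √(1-a))=2.770207418; dist=6371·c=17648.991 ≈ 17649.0 km; running total=17649.0 km
Leg 1 bearing: y=sinΔλ·cosφ2=-0.12763906, x=cosφ1·sinφ2-sinφ1·cosφ2·cosΔλ=-0.33971967; θ=atan2(y, x)=-159.4079° <0 so +360° → 200.5921° ≈ 200.6°
Leg 2: φ1=-0.5840186, φ2=0.6942955, Δφ=1.2783141, Δλ=-0.5986218 rad; a=sin²(Δφ/2)+cosφ1·cosφ2·sin²(Δλ/2)=0.4115768973; c=2·atan2(√a, √(1-a))=1.393015103; dist=6371·c=8874.899 ≈ 8874.9 km; running total=26523.9 km
Leg 2 bearing: y=sinΔλ·cosφ2=-0.43305579, x=cosφ1·sinφ2-sinφ1·cosφ2·cosΔλ=0.88384846; θ=atan2(y, x)=-26.1033° <0 so +360° → 333.8967° ≈ 333.9°
Leg 3: φ1=0.6942955, φ2=0.5241259, Δφ=-0.1701696, Δλ=2.3784317 rad; a=sin²(Δφ/2)+cosφ1·cosφ2·sin²(Δλ/2)=0.5802992119; c=2·atan2(√a, √(1-a))=1.732093244; dist=6371·c=11035.166 ≈ 11035.2 km; running total=37559.1 km
Leg 3 bearing: y=sinΔλ·cosφ2=0.59842244, x=cosφ1·sinφ2-sinφ1·cosφ2·cosΔλ=0.78491957; θ=atan2(y, x)=37.3219° ≈ 37.3°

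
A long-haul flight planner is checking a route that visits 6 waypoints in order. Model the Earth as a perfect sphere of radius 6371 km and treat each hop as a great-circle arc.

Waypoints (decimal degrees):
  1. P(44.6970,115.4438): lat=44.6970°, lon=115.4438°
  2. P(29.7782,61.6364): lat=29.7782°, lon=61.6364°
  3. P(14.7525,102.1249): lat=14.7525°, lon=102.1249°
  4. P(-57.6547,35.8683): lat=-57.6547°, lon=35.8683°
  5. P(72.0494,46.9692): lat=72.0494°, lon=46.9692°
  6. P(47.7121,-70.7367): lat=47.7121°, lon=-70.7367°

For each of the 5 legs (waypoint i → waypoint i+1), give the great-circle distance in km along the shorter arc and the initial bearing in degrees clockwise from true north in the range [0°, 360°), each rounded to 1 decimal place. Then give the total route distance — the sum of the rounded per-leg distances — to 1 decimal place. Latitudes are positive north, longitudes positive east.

Leg 1: dist=4944.6 km, bearing=269.4°
Leg 2: dist=4459.9 km, bearing=102.9°
Leg 3: dist=10051.0 km, bearing=209.3°
Leg 4: dist=14448.0 km, bearing=4.4°
Leg 5: dist=5849.1 km, bearing=311.4°
Total: 39752.6 km

Leg 1: φ1=0.7801098, φ2=0.5197276, Δφ=-0.2603822, Δλ=-0.9391163 rad; a=sin²(Δφ/2)+cosφ1·cosφ2·sin²(Δλ/2)=0.1431790626; c=2·atan2(√a, √(1-a))=0.776112904; dist=6371·c=4944.615 ≈ 4944.6 km; running total=4944.6 km
Leg 1 bearing: y=sinΔλ·cosφ2=-0.70047102, x=cosφ1·sinφ2-sinφ1·cosφ2·cosΔλ=-0.00745825; θ=atan2(y, x)=-90.6100° <0 so +360° → 269.3900° ≈ 269.4°
Leg 2: φ1=0.5197276, φ2=0.2574797, Δφ=-0.2622479, Δλ=0.7066576 rad; a=sin²(Δφ/2)+cosφ1·cosφ2·sin²(Δλ/2)=0.1175911767; c=2·atan2(√a, √(1-a))=0.700038093; dist=6371·c=4459.943 ≈ 4459.9 km; running total=9404.5 km
Leg 2 bearing: y=sinΔλ·cosφ2=0.62789128, x=cosφ1·sinφ2-sinφ1·cosφ2·cosΔλ=-0.14424462; θ=atan2(y, x)=102.9380° ≈ 102.9°
Leg 3: φ1=0.2574797, φ2=-1.0062643, Δφ=-1.2637440, Δλ=-1.1563958 rad; a=sin²(Δφ/2)+cosφ1·cosφ2·sin²(Δλ/2)=0.5034067069; c=2·atan2(√a, √(1-a))=1.577609793; dist=6371·c=10050.952 ≈ 10051.0 km; running total=19455.5 km
Leg 3 bearing: y=sinΔλ·cosφ2=-0.48973520, x=cosφ1·sinφ2-sinφ1·cosφ2·cosΔλ=-0.87184460; θ=atan2(y, x)=-150.6761° <0 so +360° → 209.3239° ≈ 209.3°
Leg 4: φ1=-1.0062643, φ2=1.2574993, Δφ=2.2637636, Δλ=0.1937473 rad; a=sin²(Δφ/2)+cosφ1·cosφ2·sin²(Δλ/2)=0.8209540275; c=2·atan2(√a, √(1-a))=2.267780403; dist=6371·c=14448.029 ≈ 14448.0 km; running total=33903.5 km
Leg 4 bearing: y=sinΔλ·cosφ2=0.05933942, x=cosφ1·sinφ2-sinφ1·cosφ2·cosΔλ=0.76448210; θ=atan2(y, x)=4.4384° ≈ 4.4°
Leg 5: φ1=1.2574993, φ2=0.8327332, Δφ=-0.4247660, Δλ=-2.0543555 rad; a=sin²(Δφ/2)+cosφ1·cosφ2·sin²(Δλ/2)=0.1963256315; c=2·atan2(√a, √(1-a))=0.918077303; dist=6371·c=5849.070 ≈ 5849.1 km; running total=39752.6 km
Leg 5 bearing: y=sinΔλ·cosφ2=-0.59571047, x=cosφ1·sinφ2-sinφ1·cosφ2·cosΔλ=0.52560113; θ=atan2(y, x)=-48.5777° <0 so +360° → 311.4223° ≈ 311.4°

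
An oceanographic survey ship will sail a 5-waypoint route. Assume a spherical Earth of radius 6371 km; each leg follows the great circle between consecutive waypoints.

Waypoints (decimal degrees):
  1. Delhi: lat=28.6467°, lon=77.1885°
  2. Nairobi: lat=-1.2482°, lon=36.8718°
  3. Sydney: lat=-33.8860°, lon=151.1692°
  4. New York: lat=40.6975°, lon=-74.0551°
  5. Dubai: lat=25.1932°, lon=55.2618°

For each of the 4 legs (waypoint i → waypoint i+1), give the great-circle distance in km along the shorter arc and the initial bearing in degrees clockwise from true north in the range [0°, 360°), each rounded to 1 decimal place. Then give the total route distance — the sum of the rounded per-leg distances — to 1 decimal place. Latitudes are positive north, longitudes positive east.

Leg 1: φ1=0.4999792, φ2=-0.0217852, Δφ=-0.5217644, Δλ=-0.7036592 rad; a=sin²(Δφ/2)+cosφ1·cosφ2·sin²(Δλ/2)=0.1707276957; c=2·atan2(√a, √(1-a))=0.851913174; dist=6371·c=5427.539 ≈ 5427.5 km; running total=5427.5 km
Leg 1 bearing: y=sinΔλ·cosφ2=-0.64685852, x=cosφ1·sinφ2-sinφ1·cosφ2·cosΔλ=-0.38456866; θ=atan2(y, x)=-120.7322° <0 so +360° → 239.2678° ≈ 239.3°
Leg 2: φ1=-0.0217852, φ2=-0.5914223, Δφ=-0.5696371, Δλ=1.9948660 rad; a=sin²(Δφ/2)+cosφ1·cosφ2·sin²(Δλ/2)=0.6646787243; c=2·atan2(√a, √(1-a))=1.906419300; dist=6371·c=12145.797 ≈ 12145.8 km; running total=17573.3 km
Leg 2 bearing: y=sinΔλ·cosφ2=0.75661560, x=cosφ1·sinφ2-sinφ1·cosφ2·cosΔλ=-0.56485086; θ=atan2(y, x)=126.7432° ≈ 126.7°
Leg 3: φ1=-0.5914223, φ2=0.7103054, Δφ=1.3017276, Δλ=-3.9309056 rad; a=sin²(Δφ/2)+cosφ1·cosφ2·sin²(Δλ/2)=0.9034263350; c=2·atan2(√a, √(1-a))=2.509601230; dist=6371·c=15988.669 ≈ 15988.7 km; running total=33562.0 km
Leg 3 bearing: y=sinΔλ·cosφ2=0.53819665, x=cosφ1·sinφ2-sinφ1·cosφ2·cosΔλ=0.24358393; θ=atan2(y, x)=65.6488° ≈ 65.6°
Leg 4: φ1=0.7103054, φ2=0.4397043, Δφ=-0.2706011, Δλ=2.2570057 rad; a=sin²(Δφ/2)+cosφ1·cosφ2·sin²(Δλ/2)=0.5785590778; c=2·atan2(√a, √(1-a))=1.728568210; dist=6371·c=11012.708 ≈ 11012.7 km; running total=44574.7 km
Leg 4 bearing: y=sinΔλ·cosφ2=0.70006157, x=cosφ1·sinφ2-sinφ1·cosφ2·cosΔλ=0.69658286; θ=atan2(y, x)=45.1427° ≈ 45.1°

Leg 1: dist=5427.5 km, bearing=239.3°
Leg 2: dist=12145.8 km, bearing=126.7°
Leg 3: dist=15988.7 km, bearing=65.6°
Leg 4: dist=11012.7 km, bearing=45.1°
Total: 44574.7 km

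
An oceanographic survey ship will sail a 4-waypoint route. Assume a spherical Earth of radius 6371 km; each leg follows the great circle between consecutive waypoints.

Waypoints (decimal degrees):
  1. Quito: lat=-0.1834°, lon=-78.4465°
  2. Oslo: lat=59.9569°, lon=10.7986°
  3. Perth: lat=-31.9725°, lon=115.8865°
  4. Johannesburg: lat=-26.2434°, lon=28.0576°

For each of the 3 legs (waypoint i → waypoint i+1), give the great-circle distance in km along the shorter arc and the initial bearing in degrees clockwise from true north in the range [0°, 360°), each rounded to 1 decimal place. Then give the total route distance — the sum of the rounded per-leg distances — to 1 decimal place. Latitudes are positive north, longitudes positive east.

Leg 1: dist=9983.2 km, bearing=30.0°
Leg 2: dist=13863.2 km, bearing=95.2°
Leg 3: dist=8312.2 km, bearing=248.3°
Total: 32158.6 km

Leg 1: φ1=-0.0032009, φ2=1.0464453, Δφ=1.0496462, Δλ=1.5576208 rad; a=sin²(Δφ/2)+cosφ1·cosφ2·sin²(Δλ/2)=0.4980873893; c=2·atan2(√a, √(1-a))=1.566971096; dist=6371·c=9983.173 ≈ 9983.2 km; running total=9983.2 km
Leg 1 bearing: y=sinΔλ·cosφ2=0.50060786, x=cosφ1·sinφ2-sinφ1·cosφ2·cosΔλ=0.86566572; θ=atan2(y, x)=30.0405° ≈ 30.0°
Leg 2: φ1=1.0464453, φ2=-0.5580254, Δφ=-1.6044707, Δλ=1.8341299 rad; a=sin²(Δφ/2)+cosφ1·cosφ2·sin²(Δλ/2)=0.7844611644; c=2·atan2(√a, √(1-a))=2.175991175; dist=6371·c=13863.240 ≈ 13863.2 km; running total=23846.4 km
Leg 2 bearing: y=sinΔλ·cosφ2=0.81905934, x=cosφ1·sinφ2-sinφ1·cosφ2·cosΔλ=-0.07395387; θ=atan2(y, x)=95.1593° ≈ 95.2°
Leg 3: φ1=-0.5580254, φ2=-0.4580337, Δφ=0.0999917, Δλ=-1.5329035 rad; a=sin²(Δφ/2)+cosφ1·cosφ2·sin²(Δλ/2)=0.3685165600; c=2·atan2(√a, √(1-a))=1.304700298; dist=6371·c=8312.246 ≈ 8312.2 km; running total=32158.6 km
Leg 3 bearing: y=sinΔλ·cosφ2=-0.89627983, x=cosφ1·sinφ2-sinφ1·cosφ2·cosΔλ=-0.35711467; θ=atan2(y, x)=-111.7244° <0 so +360° → 248.2756° ≈ 248.3°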